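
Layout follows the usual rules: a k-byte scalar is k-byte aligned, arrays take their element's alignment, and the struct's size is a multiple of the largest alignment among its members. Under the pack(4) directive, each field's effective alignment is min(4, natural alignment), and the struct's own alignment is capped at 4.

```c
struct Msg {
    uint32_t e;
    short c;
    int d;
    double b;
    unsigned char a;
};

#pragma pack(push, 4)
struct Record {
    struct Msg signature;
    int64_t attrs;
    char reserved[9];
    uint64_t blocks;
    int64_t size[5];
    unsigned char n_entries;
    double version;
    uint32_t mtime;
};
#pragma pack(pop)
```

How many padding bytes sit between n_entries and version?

3

Msg: 0..4  e  (4B, 4-aligned); 4..6  c  (2B, 2-aligned); 6..8  -- padding (2B); 8..12  d  (4B, 4-aligned); 12..16  -- padding (4B); 16..24  b  (8B, 8-aligned); 24..25  a  (1B, 1-aligned); 25..32  -- tail padding (7B); sizeof = 32, alignof = 8
0..32  signature  (32B, 4-aligned)
32..40  attrs  (8B, 4-aligned)
40..49  reserved  (9B, 1-aligned)
49..52  -- padding (3B)
52..60  blocks  (8B, 4-aligned)
60..100  size  (40B, 4-aligned)
100..101  n_entries  (1B, 1-aligned)
101..104  -- padding (3B)
104..112  version  (8B, 4-aligned)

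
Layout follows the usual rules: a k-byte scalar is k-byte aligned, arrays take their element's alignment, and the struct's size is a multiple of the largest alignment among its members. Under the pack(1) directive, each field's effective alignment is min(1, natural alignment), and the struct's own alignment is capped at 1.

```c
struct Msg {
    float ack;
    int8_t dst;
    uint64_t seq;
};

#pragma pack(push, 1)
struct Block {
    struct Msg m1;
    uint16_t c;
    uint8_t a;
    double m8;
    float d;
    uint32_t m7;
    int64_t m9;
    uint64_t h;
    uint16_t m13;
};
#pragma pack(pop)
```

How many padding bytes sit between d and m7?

0

Msg: ack at 0 (size 4, align 4) → ends 4; dst at 4 (size 1, align 1) → ends 5; pad 3 to align 8 for seq; seq at 8 (size 8, align 8) → ends 16; total 16 bytes, alignment 8
m1 at 0 (size 16, align 1) → ends 16
c at 16 (size 2, align 1) → ends 18
a at 18 (size 1, align 1) → ends 19
m8 at 19 (size 8, align 1) → ends 27
d at 27 (size 4, align 1) → ends 31
m7 at 31 (size 4, align 1) → ends 35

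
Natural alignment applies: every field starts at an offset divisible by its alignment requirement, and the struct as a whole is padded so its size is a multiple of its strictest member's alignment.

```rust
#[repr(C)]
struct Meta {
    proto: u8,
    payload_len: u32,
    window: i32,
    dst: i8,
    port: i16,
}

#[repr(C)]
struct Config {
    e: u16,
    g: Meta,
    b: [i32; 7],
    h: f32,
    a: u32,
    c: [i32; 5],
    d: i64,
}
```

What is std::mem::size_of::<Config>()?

Meta: proto at 0 (size 1, align 1) → ends 1; pad 3 to align 4 for payload_len; payload_len at 4 (size 4, align 4) → ends 8; window at 8 (size 4, align 4) → ends 12; dst at 12 (size 1, align 1) → ends 13; pad 1 to align 2 for port; port at 14 (size 2, align 2) → ends 16; total 16 bytes, alignment 4
e at 0 (size 2, align 2) → ends 2
pad 2 to align 4 for g
g at 4 (size 16, align 4) → ends 20
b at 20 (size 28, align 4) → ends 48
h at 48 (size 4, align 4) → ends 52
a at 52 (size 4, align 4) → ends 56
c at 56 (size 20, align 4) → ends 76
pad 4 to align 8 for d
d at 80 (size 8, align 8) → ends 88
total 88 bytes, alignment 8

88 bytes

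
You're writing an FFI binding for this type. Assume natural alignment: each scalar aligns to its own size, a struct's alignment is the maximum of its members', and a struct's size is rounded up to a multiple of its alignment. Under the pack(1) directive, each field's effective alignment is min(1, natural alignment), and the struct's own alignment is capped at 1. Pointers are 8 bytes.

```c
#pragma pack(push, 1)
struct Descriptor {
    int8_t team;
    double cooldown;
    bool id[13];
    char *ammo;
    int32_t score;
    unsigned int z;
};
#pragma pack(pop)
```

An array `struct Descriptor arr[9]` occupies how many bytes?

@0: team [1B, align 1] → 1
@1: cooldown [8B, align 1] → 9
@9: id [13B, align 1] → 22
@22: ammo [8B, align 1] → 30
@30: score [4B, align 1] → 34
@34: z [4B, align 1] → 38
size 38, align 1
array of 9: 9 × 38 = 342

342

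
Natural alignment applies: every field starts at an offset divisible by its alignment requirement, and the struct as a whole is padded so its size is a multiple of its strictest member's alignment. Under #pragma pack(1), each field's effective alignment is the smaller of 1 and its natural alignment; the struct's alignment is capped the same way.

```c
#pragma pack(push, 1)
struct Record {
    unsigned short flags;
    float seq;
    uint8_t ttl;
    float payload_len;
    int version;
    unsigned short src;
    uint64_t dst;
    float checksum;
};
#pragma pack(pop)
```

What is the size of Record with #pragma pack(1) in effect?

@0: flags [2B, align 1] → 2
@2: seq [4B, align 1] → 6
@6: ttl [1B, align 1] → 7
@7: payload_len [4B, align 1] → 11
@11: version [4B, align 1] → 15
@15: src [2B, align 1] → 17
@17: dst [8B, align 1] → 25
@25: checksum [4B, align 1] → 29
size 29, align 1

29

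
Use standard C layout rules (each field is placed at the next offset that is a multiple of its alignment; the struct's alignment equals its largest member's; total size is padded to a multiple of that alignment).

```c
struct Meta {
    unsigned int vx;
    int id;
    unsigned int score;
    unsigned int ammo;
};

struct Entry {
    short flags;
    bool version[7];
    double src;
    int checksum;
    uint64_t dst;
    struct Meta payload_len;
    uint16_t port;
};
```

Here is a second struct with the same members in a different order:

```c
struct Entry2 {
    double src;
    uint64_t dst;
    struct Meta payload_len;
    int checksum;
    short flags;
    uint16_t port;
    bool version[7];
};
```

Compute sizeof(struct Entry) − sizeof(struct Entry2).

16

Meta: 0..4  vx  (4B, 4-aligned); 4..8  id  (4B, 4-aligned); 8..12  score  (4B, 4-aligned); 12..16  ammo  (4B, 4-aligned); sizeof = 16, alignof = 4
0..2  flags  (2B, 2-aligned)
2..9  version  (7B, 1-aligned)
9..16  -- padding (7B)
16..24  src  (8B, 8-aligned)
24..28  checksum  (4B, 4-aligned)
28..32  -- padding (4B)
32..40  dst  (8B, 8-aligned)
40..56  payload_len  (16B, 4-aligned)
56..58  port  (2B, 2-aligned)
58..64  -- tail padding (6B)
sizeof = 64, alignof = 8
— Entry2 —
0..8  src  (8B, 8-aligned)
8..16  dst  (8B, 8-aligned)
16..32  payload_len  (16B, 4-aligned)
32..36  checksum  (4B, 4-aligned)
36..38  flags  (2B, 2-aligned)
38..40  port  (2B, 2-aligned)
40..47  version  (7B, 1-aligned)
47..48  -- tail padding (1B)
sizeof = 48, alignof = 8
64 − 48 = 16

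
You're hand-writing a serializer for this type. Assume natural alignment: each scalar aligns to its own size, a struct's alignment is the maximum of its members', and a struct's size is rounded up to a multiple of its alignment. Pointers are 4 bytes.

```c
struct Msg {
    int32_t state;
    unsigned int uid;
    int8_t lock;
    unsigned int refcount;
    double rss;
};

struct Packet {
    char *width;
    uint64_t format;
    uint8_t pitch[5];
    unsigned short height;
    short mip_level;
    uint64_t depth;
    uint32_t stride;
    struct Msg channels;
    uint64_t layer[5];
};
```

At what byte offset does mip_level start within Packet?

24

Msg: 0..4  state  (4B, 4-aligned); 4..8  uid  (4B, 4-aligned); 8..9  lock  (1B, 1-aligned); 9..12  -- padding (3B); 12..16  refcount  (4B, 4-aligned); 16..24  rss  (8B, 8-aligned); sizeof = 24, alignof = 8
0..4  width  (4B, 4-aligned)
4..8  -- padding (4B)
8..16  format  (8B, 8-aligned)
16..21  pitch  (5B, 1-aligned)
21..22  -- padding (1B)
22..24  height  (2B, 2-aligned)
24..26  mip_level  (2B, 2-aligned)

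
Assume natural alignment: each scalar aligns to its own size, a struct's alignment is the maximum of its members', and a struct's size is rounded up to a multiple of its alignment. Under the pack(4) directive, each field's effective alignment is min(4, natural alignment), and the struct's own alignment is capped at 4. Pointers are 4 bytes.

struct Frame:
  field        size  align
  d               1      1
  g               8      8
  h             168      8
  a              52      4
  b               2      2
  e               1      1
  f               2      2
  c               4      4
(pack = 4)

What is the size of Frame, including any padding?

0..1  d  (1B, 1-aligned)
1..4  -- padding (3B)
4..12  g  (8B, 4-aligned)
12..180  h  (168B, 4-aligned)
180..232  a  (52B, 4-aligned)
232..234  b  (2B, 2-aligned)
234..235  e  (1B, 1-aligned)
235..236  -- padding (1B)
236..238  f  (2B, 2-aligned)
238..240  -- padding (2B)
240..244  c  (4B, 4-aligned)
sizeof = 244, alignof = 4

244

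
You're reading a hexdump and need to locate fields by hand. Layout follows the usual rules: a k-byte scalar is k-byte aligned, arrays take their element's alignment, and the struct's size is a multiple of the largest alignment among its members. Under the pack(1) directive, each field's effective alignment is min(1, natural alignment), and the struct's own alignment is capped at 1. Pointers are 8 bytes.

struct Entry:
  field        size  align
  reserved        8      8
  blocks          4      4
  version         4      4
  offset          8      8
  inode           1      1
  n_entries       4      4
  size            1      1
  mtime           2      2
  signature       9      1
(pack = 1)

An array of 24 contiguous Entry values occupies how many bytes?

0..8  reserved  (8B, 1-aligned)
8..12  blocks  (4B, 1-aligned)
12..16  version  (4B, 1-aligned)
16..24  offset  (8B, 1-aligned)
24..25  inode  (1B, 1-aligned)
25..29  n_entries  (4B, 1-aligned)
29..30  size  (1B, 1-aligned)
30..32  mtime  (2B, 1-aligned)
32..41  signature  (9B, 1-aligned)
sizeof = 41, alignof = 1
array of 24: 24 × 41 = 984

984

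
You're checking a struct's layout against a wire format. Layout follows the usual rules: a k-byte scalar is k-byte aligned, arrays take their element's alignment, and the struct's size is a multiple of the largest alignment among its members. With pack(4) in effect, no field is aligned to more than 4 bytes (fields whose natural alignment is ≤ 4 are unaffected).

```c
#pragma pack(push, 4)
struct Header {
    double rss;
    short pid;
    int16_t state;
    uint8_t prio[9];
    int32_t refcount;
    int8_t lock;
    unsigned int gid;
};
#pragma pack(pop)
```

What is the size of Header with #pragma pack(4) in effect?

36

0..8  rss  (8B, 4-aligned)
8..10  pid  (2B, 2-aligned)
10..12  state  (2B, 2-aligned)
12..21  prio  (9B, 1-aligned)
21..24  -- padding (3B)
24..28  refcount  (4B, 4-aligned)
28..29  lock  (1B, 1-aligned)
29..32  -- padding (3B)
32..36  gid  (4B, 4-aligned)
sizeof = 36, alignof = 4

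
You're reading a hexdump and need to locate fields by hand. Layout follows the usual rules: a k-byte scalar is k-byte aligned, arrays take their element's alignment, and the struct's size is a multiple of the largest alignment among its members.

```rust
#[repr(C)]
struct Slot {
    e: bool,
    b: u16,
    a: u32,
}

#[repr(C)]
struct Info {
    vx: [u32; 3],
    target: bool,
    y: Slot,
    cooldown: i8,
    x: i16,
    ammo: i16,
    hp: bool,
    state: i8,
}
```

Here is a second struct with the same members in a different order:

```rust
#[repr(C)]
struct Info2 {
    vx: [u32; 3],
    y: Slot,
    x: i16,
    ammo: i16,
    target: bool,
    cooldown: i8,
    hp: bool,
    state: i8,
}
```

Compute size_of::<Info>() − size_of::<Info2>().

Slot: 0..1  e  (1B, 1-aligned); 1..2  -- padding (1B); 2..4  b  (2B, 2-aligned); 4..8  a  (4B, 4-aligned); sizeof = 8, alignof = 4
0..12  vx  (12B, 4-aligned)
12..13  target  (1B, 1-aligned)
13..16  -- padding (3B)
16..24  y  (8B, 4-aligned)
24..25  cooldown  (1B, 1-aligned)
25..26  -- padding (1B)
26..28  x  (2B, 2-aligned)
28..30  ammo  (2B, 2-aligned)
30..31  hp  (1B, 1-aligned)
31..32  state  (1B, 1-aligned)
sizeof = 32, alignof = 4
— Info2 —
0..12  vx  (12B, 4-aligned)
12..20  y  (8B, 4-aligned)
20..22  x  (2B, 2-aligned)
22..24  ammo  (2B, 2-aligned)
24..25  target  (1B, 1-aligned)
25..26  cooldown  (1B, 1-aligned)
26..27  hp  (1B, 1-aligned)
27..28  state  (1B, 1-aligned)
sizeof = 28, alignof = 4
32 − 28 = 4

4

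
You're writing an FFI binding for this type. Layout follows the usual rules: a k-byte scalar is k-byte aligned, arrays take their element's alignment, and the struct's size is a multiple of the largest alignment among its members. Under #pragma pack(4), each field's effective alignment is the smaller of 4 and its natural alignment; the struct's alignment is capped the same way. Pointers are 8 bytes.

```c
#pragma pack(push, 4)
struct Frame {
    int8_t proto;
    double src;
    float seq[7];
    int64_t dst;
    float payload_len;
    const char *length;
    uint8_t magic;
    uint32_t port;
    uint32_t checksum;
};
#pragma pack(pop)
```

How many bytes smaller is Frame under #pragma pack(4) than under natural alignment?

16

natural layout:
  0..1  proto  (1B, 1-aligned)
  1..8  -- padding (7B)
  8..16  src  (8B, 8-aligned)
  16..44  seq  (28B, 4-aligned)
  44..48  -- padding (4B)
  48..56  dst  (8B, 8-aligned)
  56..60  payload_len  (4B, 4-aligned)
  60..64  -- padding (4B)
  64..72  length  (8B, 8-aligned)
  72..73  magic  (1B, 1-aligned)
  73..76  -- padding (3B)
  76..80  port  (4B, 4-aligned)
  80..84  checksum  (4B, 4-aligned)
  84..88  -- tail padding (4B)
  sizeof = 88, alignof = 8
packed(4) layout:
  0..1  proto  (1B, 1-aligned)
  1..4  -- padding (3B)
  4..12  src  (8B, 4-aligned)
  12..40  seq  (28B, 4-aligned)
  40..48  dst  (8B, 4-aligned)
  48..52  payload_len  (4B, 4-aligned)
  52..60  length  (8B, 4-aligned)
  60..61  magic  (1B, 1-aligned)
  61..64  -- padding (3B)
  64..68  port  (4B, 4-aligned)
  68..72  checksum  (4B, 4-aligned)
  sizeof = 72, alignof = 4
88 − 72 = 16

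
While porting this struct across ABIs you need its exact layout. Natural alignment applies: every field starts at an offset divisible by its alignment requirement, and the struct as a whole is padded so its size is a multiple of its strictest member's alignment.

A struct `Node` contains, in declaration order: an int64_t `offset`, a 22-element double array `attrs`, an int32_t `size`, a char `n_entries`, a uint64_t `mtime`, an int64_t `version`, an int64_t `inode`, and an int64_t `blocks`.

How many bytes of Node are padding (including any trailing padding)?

0..8  offset  (8B, 8-aligned)
8..184  attrs  (176B, 8-aligned)
184..188  size  (4B, 4-aligned)
188..189  n_entries  (1B, 1-aligned)
189..192  -- padding (3B)
192..200  mtime  (8B, 8-aligned)
200..208  version  (8B, 8-aligned)
208..216  inode  (8B, 8-aligned)
216..224  blocks  (8B, 8-aligned)
sizeof = 224, alignof = 8
data bytes 221, size 224 → padding 3

3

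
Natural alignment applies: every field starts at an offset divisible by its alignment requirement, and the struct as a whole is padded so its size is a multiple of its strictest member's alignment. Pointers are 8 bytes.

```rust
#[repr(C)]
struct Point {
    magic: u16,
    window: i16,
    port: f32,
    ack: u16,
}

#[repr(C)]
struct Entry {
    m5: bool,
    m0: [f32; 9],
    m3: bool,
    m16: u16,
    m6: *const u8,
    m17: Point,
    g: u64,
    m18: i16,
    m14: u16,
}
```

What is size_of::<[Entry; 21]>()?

Point: 0..2  magic  (2B, 2-aligned); 2..4  window  (2B, 2-aligned); 4..8  port  (4B, 4-aligned); 8..10  ack  (2B, 2-aligned); 10..12  -- tail padding (2B); sizeof = 12, alignof = 4
0..1  m5  (1B, 1-aligned)
1..4  -- padding (3B)
4..40  m0  (36B, 4-aligned)
40..41  m3  (1B, 1-aligned)
41..42  -- padding (1B)
42..44  m16  (2B, 2-aligned)
44..48  -- padding (4B)
48..56  m6  (8B, 8-aligned)
56..68  m17  (12B, 4-aligned)
68..72  -- padding (4B)
72..80  g  (8B, 8-aligned)
80..82  m18  (2B, 2-aligned)
82..84  m14  (2B, 2-aligned)
84..88  -- tail padding (4B)
sizeof = 88, alignof = 8
array of 21: 21 × 88 = 1848

1848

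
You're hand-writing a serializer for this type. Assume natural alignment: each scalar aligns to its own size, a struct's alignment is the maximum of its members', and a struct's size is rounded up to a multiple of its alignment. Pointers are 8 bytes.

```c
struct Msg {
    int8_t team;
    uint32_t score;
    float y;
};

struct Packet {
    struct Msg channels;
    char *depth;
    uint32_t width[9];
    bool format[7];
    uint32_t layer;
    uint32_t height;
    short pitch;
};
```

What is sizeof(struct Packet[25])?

2000

Msg: @0: team [1B, align 1] → 1; +3 pad (align 4); @4: score [4B, align 4] → 8; @8: y [4B, align 4] → 12; size 12, align 4
@0: channels [12B, align 4] → 12
+4 pad (align 8)
@16: depth [8B, align 8] → 24
@24: width [36B, align 4] → 60
@60: format [7B, align 1] → 67
+1 pad (align 4)
@68: layer [4B, align 4] → 72
@72: height [4B, align 4] → 76
@76: pitch [2B, align 2] → 78
+2 tail pad (align 8)
size 80, align 8
array of 25: 25 × 80 = 2000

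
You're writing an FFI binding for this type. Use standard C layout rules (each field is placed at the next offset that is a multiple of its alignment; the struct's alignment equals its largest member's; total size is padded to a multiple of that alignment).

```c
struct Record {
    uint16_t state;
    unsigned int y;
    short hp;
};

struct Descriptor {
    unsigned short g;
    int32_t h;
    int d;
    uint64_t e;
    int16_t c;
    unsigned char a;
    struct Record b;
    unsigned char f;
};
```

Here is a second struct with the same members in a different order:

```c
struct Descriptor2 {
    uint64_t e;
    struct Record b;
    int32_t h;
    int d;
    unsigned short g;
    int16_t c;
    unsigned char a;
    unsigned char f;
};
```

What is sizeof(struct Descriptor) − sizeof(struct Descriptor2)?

8

Record: state at 0 (size 2, align 2) → ends 2; pad 2 to align 4 for y; y at 4 (size 4, align 4) → ends 8; hp at 8 (size 2, align 2) → ends 10; tail pad 2 to reach multiple of 4; total 12 bytes, alignment 4
g at 0 (size 2, align 2) → ends 2
pad 2 to align 4 for h
h at 4 (size 4, align 4) → ends 8
d at 8 (size 4, align 4) → ends 12
pad 4 to align 8 for e
e at 16 (size 8, align 8) → ends 24
c at 24 (size 2, align 2) → ends 26
a at 26 (size 1, align 1) → ends 27
pad 1 to align 4 for b
b at 28 (size 12, align 4) → ends 40
f at 40 (size 1, align 1) → ends 41
tail pad 7 to reach multiple of 8
total 48 bytes, alignment 8
— Descriptor2 —
e at 0 (size 8, align 8) → ends 8
b at 8 (size 12, align 4) → ends 20
h at 20 (size 4, align 4) → ends 24
d at 24 (size 4, align 4) → ends 28
g at 28 (size 2, align 2) → ends 30
c at 30 (size 2, align 2) → ends 32
a at 32 (size 1, align 1) → ends 33
f at 33 (size 1, align 1) → ends 34
tail pad 6 to reach multiple of 8
total 40 bytes, alignment 8
48 − 40 = 8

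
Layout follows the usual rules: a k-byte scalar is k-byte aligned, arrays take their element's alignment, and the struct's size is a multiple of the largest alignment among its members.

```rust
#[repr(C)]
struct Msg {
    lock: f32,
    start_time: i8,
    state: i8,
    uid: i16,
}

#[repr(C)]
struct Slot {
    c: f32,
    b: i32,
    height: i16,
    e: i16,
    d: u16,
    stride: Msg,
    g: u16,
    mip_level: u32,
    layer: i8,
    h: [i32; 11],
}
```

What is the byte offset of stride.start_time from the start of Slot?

Msg: @0: lock [4B, align 4] → 4; @4: start_time [1B, align 1] → 5; @5: state [1B, align 1] → 6; @6: uid [2B, align 2] → 8; size 8, align 4
@0: c [4B, align 4] → 4
@4: b [4B, align 4] → 8
@8: height [2B, align 2] → 10
@10: e [2B, align 2] → 12
@12: d [2B, align 2] → 14
+2 pad (align 4)
@16: stride [8B, align 4] → 24
within Msg: start_time at 4
16 + 4 = 20

20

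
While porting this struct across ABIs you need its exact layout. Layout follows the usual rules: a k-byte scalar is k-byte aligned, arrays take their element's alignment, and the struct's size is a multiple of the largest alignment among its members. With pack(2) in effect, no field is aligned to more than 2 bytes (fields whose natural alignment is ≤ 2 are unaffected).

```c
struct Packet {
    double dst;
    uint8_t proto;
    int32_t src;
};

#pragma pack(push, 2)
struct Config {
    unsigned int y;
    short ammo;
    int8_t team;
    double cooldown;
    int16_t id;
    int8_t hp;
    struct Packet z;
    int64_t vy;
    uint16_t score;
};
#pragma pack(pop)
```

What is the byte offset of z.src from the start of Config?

32

Packet: dst at 0 (size 8, align 8) → ends 8; proto at 8 (size 1, align 1) → ends 9; pad 3 to align 4 for src; src at 12 (size 4, align 4) → ends 16; total 16 bytes, alignment 8
y at 0 (size 4, align 2) → ends 4
ammo at 4 (size 2, align 2) → ends 6
team at 6 (size 1, align 1) → ends 7
pad 1 to align 2 for cooldown
cooldown at 8 (size 8, align 2) → ends 16
id at 16 (size 2, align 2) → ends 18
hp at 18 (size 1, align 1) → ends 19
pad 1 to align 2 for z
z at 20 (size 16, align 2) → ends 36
within Packet: src at 12
20 + 12 = 32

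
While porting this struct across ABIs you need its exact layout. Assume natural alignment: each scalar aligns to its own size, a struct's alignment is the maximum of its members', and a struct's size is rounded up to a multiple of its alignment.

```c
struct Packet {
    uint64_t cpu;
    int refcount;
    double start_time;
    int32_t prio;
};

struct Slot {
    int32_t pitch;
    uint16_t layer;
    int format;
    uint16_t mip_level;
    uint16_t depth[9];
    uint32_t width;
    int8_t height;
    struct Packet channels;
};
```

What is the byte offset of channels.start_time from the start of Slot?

Packet: cpu at 0 (size 8, align 8) → ends 8; refcount at 8 (size 4, align 4) → ends 12; pad 4 to align 8 for start_time; start_time at 16 (size 8, align 8) → ends 24; prio at 24 (size 4, align 4) → ends 28; tail pad 4 to reach multiple of 8; total 32 bytes, alignment 8
pitch at 0 (size 4, align 4) → ends 4
layer at 4 (size 2, align 2) → ends 6
pad 2 to align 4 for format
format at 8 (size 4, align 4) → ends 12
mip_level at 12 (size 2, align 2) → ends 14
depth at 14 (size 18, align 2) → ends 32
width at 32 (size 4, align 4) → ends 36
height at 36 (size 1, align 1) → ends 37
pad 3 to align 8 for channels
channels at 40 (size 32, align 8) → ends 72
within Packet: start_time at 16
40 + 16 = 56

56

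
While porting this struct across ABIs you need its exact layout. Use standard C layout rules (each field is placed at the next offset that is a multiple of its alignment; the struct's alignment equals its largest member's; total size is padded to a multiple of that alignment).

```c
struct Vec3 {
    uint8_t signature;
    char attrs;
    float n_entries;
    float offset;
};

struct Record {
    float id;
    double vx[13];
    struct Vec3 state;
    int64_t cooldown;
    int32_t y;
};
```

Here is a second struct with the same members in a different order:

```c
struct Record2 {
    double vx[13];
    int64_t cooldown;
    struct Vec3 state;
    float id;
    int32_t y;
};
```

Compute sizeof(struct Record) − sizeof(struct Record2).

Vec3: @0: signature [1B, align 1] → 1; @1: attrs [1B, align 1] → 2; +2 pad (align 4); @4: n_entries [4B, align 4] → 8; @8: offset [4B, align 4] → 12; size 12, align 4
@0: id [4B, align 4] → 4
+4 pad (align 8)
@8: vx [104B, align 8] → 112
@112: state [12B, align 4] → 124
+4 pad (align 8)
@128: cooldown [8B, align 8] → 136
@136: y [4B, align 4] → 140
+4 tail pad (align 8)
size 144, align 8
— Record2 —
@0: vx [104B, align 8] → 104
@104: cooldown [8B, align 8] → 112
@112: state [12B, align 4] → 124
@124: id [4B, align 4] → 128
@128: y [4B, align 4] → 132
+4 tail pad (align 8)
size 136, align 8
144 − 136 = 8

8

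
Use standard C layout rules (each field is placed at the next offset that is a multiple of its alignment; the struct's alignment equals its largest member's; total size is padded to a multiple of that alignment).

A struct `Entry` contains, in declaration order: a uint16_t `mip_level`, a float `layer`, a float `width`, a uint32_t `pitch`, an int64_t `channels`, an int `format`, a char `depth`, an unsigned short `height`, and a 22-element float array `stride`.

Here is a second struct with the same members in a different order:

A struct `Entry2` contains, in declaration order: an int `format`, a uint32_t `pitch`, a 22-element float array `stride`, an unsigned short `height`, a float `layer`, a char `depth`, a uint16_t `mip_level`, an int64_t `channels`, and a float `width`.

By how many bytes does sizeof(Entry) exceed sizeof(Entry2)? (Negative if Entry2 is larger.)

mip_level at 0 (size 2, align 2) → ends 2
pad 2 to align 4 for layer
layer at 4 (size 4, align 4) → ends 8
width at 8 (size 4, align 4) → ends 12
pitch at 12 (size 4, align 4) → ends 16
channels at 16 (size 8, align 8) → ends 24
format at 24 (size 4, align 4) → ends 28
depth at 28 (size 1, align 1) → ends 29
pad 1 to align 2 for height
height at 30 (size 2, align 2) → ends 32
stride at 32 (size 88, align 4) → ends 120
total 120 bytes, alignment 8
— Entry2 —
format at 0 (size 4, align 4) → ends 4
pitch at 4 (size 4, align 4) → ends 8
stride at 8 (size 88, align 4) → ends 96
height at 96 (size 2, align 2) → ends 98
pad 2 to align 4 for layer
layer at 100 (size 4, align 4) → ends 104
depth at 104 (size 1, align 1) → ends 105
pad 1 to align 2 for mip_level
mip_level at 106 (size 2, align 2) → ends 108
pad 4 to align 8 for channels
channels at 112 (size 8, align 8) → ends 120
width at 120 (size 4, align 4) → ends 124
tail pad 4 to reach multiple of 8
total 128 bytes, alignment 8
120 − 128 = -8

-8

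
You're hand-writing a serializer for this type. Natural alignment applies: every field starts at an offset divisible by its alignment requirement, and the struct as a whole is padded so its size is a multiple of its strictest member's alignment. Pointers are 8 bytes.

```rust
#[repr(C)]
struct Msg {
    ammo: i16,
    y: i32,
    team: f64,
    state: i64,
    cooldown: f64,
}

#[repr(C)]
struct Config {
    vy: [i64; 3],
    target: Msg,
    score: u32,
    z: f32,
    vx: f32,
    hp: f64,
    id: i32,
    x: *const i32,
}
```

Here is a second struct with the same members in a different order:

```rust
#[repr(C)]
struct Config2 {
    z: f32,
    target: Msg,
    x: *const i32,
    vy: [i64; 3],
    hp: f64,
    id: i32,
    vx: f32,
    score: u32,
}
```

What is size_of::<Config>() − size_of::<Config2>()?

Msg: 0..2  ammo  (2B, 2-aligned); 2..4  -- padding (2B); 4..8  y  (4B, 4-aligned); 8..16  team  (8B, 8-aligned); 16..24  state  (8B, 8-aligned); 24..32  cooldown  (8B, 8-aligned); sizeof = 32, alignof = 8
0..24  vy  (24B, 8-aligned)
24..56  target  (32B, 8-aligned)
56..60  score  (4B, 4-aligned)
60..64  z  (4B, 4-aligned)
64..68  vx  (4B, 4-aligned)
68..72  -- padding (4B)
72..80  hp  (8B, 8-aligned)
80..84  id  (4B, 4-aligned)
84..88  -- padding (4B)
88..96  x  (8B, 8-aligned)
sizeof = 96, alignof = 8
— Config2 —
0..4  z  (4B, 4-aligned)
4..8  -- padding (4B)
8..40  target  (32B, 8-aligned)
40..48  x  (8B, 8-aligned)
48..72  vy  (24B, 8-aligned)
72..80  hp  (8B, 8-aligned)
80..84  id  (4B, 4-aligned)
84..88  vx  (4B, 4-aligned)
88..92  score  (4B, 4-aligned)
92..96  -- tail padding (4B)
sizeof = 96, alignof = 8
96 − 96 = 0

0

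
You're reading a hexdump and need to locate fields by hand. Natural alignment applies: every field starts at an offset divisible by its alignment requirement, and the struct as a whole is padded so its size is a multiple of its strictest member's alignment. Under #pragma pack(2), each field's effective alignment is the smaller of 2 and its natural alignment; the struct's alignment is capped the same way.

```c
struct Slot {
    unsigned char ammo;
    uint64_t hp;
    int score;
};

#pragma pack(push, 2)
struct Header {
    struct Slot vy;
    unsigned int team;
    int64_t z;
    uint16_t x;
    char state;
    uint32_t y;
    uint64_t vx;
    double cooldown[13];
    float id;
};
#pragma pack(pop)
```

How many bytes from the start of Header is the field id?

156

Slot: ammo at 0 (size 1, align 1) → ends 1; pad 7 to align 8 for hp; hp at 8 (size 8, align 8) → ends 16; score at 16 (size 4, align 4) → ends 20; tail pad 4 to reach multiple of 8; total 24 bytes, alignment 8
vy at 0 (size 24, align 2) → ends 24
team at 24 (size 4, align 2) → ends 28
z at 28 (size 8, align 2) → ends 36
x at 36 (size 2, align 2) → ends 38
state at 38 (size 1, align 1) → ends 39
pad 1 to align 2 for y
y at 40 (size 4, align 2) → ends 44
vx at 44 (size 8, align 2) → ends 52
cooldown at 52 (size 104, align 2) → ends 156
id at 156 (size 4, align 2) → ends 160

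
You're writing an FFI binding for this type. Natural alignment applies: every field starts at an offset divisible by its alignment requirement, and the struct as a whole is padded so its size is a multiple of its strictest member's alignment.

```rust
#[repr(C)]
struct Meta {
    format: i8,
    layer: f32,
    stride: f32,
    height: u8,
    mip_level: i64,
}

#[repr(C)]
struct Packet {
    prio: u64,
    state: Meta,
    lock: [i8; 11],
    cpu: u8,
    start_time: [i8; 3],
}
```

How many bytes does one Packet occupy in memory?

48 bytes

Meta: @0: format [1B, align 1] → 1; +3 pad (align 4); @4: layer [4B, align 4] → 8; @8: stride [4B, align 4] → 12; @12: height [1B, align 1] → 13; +3 pad (align 8); @16: mip_level [8B, align 8] → 24; size 24, align 8
@0: prio [8B, align 8] → 8
@8: state [24B, align 8] → 32
@32: lock [11B, align 1] → 43
@43: cpu [1B, align 1] → 44
@44: start_time [3B, align 1] → 47
+1 tail pad (align 8)
size 48, align 8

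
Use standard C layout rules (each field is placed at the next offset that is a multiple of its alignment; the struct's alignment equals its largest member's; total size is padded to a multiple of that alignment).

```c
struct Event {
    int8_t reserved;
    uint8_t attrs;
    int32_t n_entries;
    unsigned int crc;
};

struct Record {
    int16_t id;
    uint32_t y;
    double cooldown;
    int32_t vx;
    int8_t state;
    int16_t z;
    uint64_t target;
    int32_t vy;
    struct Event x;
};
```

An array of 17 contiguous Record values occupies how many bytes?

Event: reserved at 0 (size 1, align 1) → ends 1; attrs at 1 (size 1, align 1) → ends 2; pad 2 to align 4 for n_entries; n_entries at 4 (size 4, align 4) → ends 8; crc at 8 (size 4, align 4) → ends 12; total 12 bytes, alignment 4
id at 0 (size 2, align 2) → ends 2
pad 2 to align 4 for y
y at 4 (size 4, align 4) → ends 8
cooldown at 8 (size 8, align 8) → ends 16
vx at 16 (size 4, align 4) → ends 20
state at 20 (size 1, align 1) → ends 21
pad 1 to align 2 for z
z at 22 (size 2, align 2) → ends 24
target at 24 (size 8, align 8) → ends 32
vy at 32 (size 4, align 4) → ends 36
x at 36 (size 12, align 4) → ends 48
total 48 bytes, alignment 8
array of 17: 17 × 48 = 816

816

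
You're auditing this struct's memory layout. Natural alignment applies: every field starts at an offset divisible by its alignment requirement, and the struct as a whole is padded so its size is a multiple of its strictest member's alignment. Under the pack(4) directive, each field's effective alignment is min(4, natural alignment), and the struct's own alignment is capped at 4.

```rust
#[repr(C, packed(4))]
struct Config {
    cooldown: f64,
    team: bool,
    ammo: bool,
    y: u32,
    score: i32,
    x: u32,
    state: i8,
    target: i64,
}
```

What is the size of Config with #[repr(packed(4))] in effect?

36

0..8  cooldown  (8B, 4-aligned)
8..9  team  (1B, 1-aligned)
9..10  ammo  (1B, 1-aligned)
10..12  -- padding (2B)
12..16  y  (4B, 4-aligned)
16..20  score  (4B, 4-aligned)
20..24  x  (4B, 4-aligned)
24..25  state  (1B, 1-aligned)
25..28  -- padding (3B)
28..36  target  (8B, 4-aligned)
sizeof = 36, alignof = 4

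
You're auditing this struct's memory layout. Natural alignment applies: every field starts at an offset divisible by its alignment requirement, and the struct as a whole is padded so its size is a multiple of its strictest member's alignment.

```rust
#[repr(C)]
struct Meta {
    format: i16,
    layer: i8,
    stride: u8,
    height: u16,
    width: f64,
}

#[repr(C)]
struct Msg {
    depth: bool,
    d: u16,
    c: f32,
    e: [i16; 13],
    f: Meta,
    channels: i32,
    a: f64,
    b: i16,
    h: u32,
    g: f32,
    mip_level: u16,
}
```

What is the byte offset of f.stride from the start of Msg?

43

Meta: format at 0 (size 2, align 2) → ends 2; layer at 2 (size 1, align 1) → ends 3; stride at 3 (size 1, align 1) → ends 4; height at 4 (size 2, align 2) → ends 6; pad 2 to align 8 for width; width at 8 (size 8, align 8) → ends 16; total 16 bytes, alignment 8
depth at 0 (size 1, align 1) → ends 1
pad 1 to align 2 for d
d at 2 (size 2, align 2) → ends 4
c at 4 (size 4, align 4) → ends 8
e at 8 (size 26, align 2) → ends 34
pad 6 to align 8 for f
f at 40 (size 16, align 8) → ends 56
within Meta: stride at 3
40 + 3 = 43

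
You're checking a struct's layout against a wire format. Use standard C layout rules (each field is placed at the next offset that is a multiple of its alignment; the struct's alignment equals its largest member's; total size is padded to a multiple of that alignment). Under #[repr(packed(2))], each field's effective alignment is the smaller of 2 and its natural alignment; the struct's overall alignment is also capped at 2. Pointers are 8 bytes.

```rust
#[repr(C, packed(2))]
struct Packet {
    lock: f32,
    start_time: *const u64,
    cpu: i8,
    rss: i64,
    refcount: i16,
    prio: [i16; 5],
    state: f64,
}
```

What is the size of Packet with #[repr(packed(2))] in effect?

lock at 0 (size 4, align 2) → ends 4
start_time at 4 (size 8, align 2) → ends 12
cpu at 12 (size 1, align 1) → ends 13
pad 1 to align 2 for rss
rss at 14 (size 8, align 2) → ends 22
refcount at 22 (size 2, align 2) → ends 24
prio at 24 (size 10, align 2) → ends 34
state at 34 (size 8, align 2) → ends 42
total 42 bytes, alignment 2

42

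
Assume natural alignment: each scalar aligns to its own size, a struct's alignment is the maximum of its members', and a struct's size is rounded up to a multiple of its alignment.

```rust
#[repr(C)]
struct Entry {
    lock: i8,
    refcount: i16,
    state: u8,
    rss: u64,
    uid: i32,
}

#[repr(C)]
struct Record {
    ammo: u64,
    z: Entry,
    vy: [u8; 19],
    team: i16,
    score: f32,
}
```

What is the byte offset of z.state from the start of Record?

Entry: @0: lock [1B, align 1] → 1; +1 pad (align 2); @2: refcount [2B, align 2] → 4; @4: state [1B, align 1] → 5; +3 pad (align 8); @8: rss [8B, align 8] → 16; @16: uid [4B, align 4] → 20; +4 tail pad (align 8); size 24, align 8
@0: ammo [8B, align 8] → 8
@8: z [24B, align 8] → 32
within Entry: state at 4
8 + 4 = 12

12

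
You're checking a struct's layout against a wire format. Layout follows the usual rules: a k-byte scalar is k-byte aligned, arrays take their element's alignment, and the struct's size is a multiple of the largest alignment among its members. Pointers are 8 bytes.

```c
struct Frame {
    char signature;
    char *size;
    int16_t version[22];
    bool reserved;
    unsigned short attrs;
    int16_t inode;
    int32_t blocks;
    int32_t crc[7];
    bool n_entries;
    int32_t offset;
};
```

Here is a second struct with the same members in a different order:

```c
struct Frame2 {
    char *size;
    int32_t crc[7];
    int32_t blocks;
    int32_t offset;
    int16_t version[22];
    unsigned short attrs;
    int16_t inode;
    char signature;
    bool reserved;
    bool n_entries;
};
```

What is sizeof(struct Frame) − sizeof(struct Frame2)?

0..1  signature  (1B, 1-aligned)
1..8  -- padding (7B)
8..16  size  (8B, 8-aligned)
16..60  version  (44B, 2-aligned)
60..61  reserved  (1B, 1-aligned)
61..62  -- padding (1B)
62..64  attrs  (2B, 2-aligned)
64..66  inode  (2B, 2-aligned)
66..68  -- padding (2B)
68..72  blocks  (4B, 4-aligned)
72..100  crc  (28B, 4-aligned)
100..101  n_entries  (1B, 1-aligned)
101..104  -- padding (3B)
104..108  offset  (4B, 4-aligned)
108..112  -- tail padding (4B)
sizeof = 112, alignof = 8
— Frame2 —
0..8  size  (8B, 8-aligned)
8..36  crc  (28B, 4-aligned)
36..40  blocks  (4B, 4-aligned)
40..44  offset  (4B, 4-aligned)
44..88  version  (44B, 2-aligned)
88..90  attrs  (2B, 2-aligned)
90..92  inode  (2B, 2-aligned)
92..93  signature  (1B, 1-aligned)
93..94  reserved  (1B, 1-aligned)
94..95  n_entries  (1B, 1-aligned)
95..96  -- tail padding (1B)
sizeof = 96, alignof = 8
112 − 96 = 16

16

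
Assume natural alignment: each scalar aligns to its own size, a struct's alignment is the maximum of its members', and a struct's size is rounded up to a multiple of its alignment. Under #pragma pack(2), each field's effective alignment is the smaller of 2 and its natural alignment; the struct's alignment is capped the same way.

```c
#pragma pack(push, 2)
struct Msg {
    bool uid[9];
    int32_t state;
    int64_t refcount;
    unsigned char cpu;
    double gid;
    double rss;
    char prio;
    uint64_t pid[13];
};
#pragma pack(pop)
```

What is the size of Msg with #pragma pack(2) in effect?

146

@0: uid [9B, align 1] → 9
+1 pad (align 2)
@10: state [4B, align 2] → 14
@14: refcount [8B, align 2] → 22
@22: cpu [1B, align 1] → 23
+1 pad (align 2)
@24: gid [8B, align 2] → 32
@32: rss [8B, align 2] → 40
@40: prio [1B, align 1] → 41
+1 pad (align 2)
@42: pid [104B, align 2] → 146
size 146, align 2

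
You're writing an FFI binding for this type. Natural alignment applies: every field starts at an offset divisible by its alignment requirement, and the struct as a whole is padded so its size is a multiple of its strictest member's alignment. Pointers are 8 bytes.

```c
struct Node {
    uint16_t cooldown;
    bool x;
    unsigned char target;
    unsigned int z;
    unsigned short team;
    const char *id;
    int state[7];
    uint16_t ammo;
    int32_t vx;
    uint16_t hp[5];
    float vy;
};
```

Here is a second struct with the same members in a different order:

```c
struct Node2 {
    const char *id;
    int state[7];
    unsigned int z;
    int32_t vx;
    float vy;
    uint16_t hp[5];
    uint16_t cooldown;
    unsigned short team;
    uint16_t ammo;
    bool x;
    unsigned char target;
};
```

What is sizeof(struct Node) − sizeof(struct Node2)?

cooldown at 0 (size 2, align 2) → ends 2
x at 2 (size 1, align 1) → ends 3
target at 3 (size 1, align 1) → ends 4
z at 4 (size 4, align 4) → ends 8
team at 8 (size 2, align 2) → ends 10
pad 6 to align 8 for id
id at 16 (size 8, align 8) → ends 24
state at 24 (size 28, align 4) → ends 52
ammo at 52 (size 2, align 2) → ends 54
pad 2 to align 4 for vx
vx at 56 (size 4, align 4) → ends 60
hp at 60 (size 10, align 2) → ends 70
pad 2 to align 4 for vy
vy at 72 (size 4, align 4) → ends 76
tail pad 4 to reach multiple of 8
total 80 bytes, alignment 8
— Node2 —
id at 0 (size 8, align 8) → ends 8
state at 8 (size 28, align 4) → ends 36
z at 36 (size 4, align 4) → ends 40
vx at 40 (size 4, align 4) → ends 44
vy at 44 (size 4, align 4) → ends 48
hp at 48 (size 10, align 2) → ends 58
cooldown at 58 (size 2, align 2) → ends 60
team at 60 (size 2, align 2) → ends 62
ammo at 62 (size 2, align 2) → ends 64
x at 64 (size 1, align 1) → ends 65
target at 65 (size 1, align 1) → ends 66
tail pad 6 to reach multiple of 8
total 72 bytes, alignment 8
80 − 72 = 8

8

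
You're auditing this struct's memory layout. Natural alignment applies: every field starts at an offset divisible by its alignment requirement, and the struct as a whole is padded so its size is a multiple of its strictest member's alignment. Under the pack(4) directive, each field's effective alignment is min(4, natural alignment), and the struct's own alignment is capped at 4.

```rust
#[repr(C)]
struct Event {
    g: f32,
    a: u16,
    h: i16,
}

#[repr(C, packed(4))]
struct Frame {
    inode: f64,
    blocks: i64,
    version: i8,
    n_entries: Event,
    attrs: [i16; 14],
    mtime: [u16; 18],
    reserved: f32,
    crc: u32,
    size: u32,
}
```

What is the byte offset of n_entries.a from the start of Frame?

24

Event: @0: g [4B, align 4] → 4; @4: a [2B, align 2] → 6; @6: h [2B, align 2] → 8; size 8, align 4
@0: inode [8B, align 4] → 8
@8: blocks [8B, align 4] → 16
@16: version [1B, align 1] → 17
+3 pad (align 4)
@20: n_entries [8B, align 4] → 28
within Event: a at 4
20 + 4 = 24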